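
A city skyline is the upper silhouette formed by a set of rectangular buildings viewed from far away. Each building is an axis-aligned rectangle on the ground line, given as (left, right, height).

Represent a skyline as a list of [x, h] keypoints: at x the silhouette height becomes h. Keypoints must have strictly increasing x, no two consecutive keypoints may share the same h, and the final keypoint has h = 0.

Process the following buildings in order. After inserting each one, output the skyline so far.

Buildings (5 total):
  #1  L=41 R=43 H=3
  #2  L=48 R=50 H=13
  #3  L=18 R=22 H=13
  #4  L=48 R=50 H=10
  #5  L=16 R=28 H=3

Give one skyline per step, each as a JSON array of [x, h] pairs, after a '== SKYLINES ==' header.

== SKYLINES ==
[[41,3],[43,0]]
[[41,3],[43,0],[48,13],[50,0]]
[[18,13],[22,0],[41,3],[43,0],[48,13],[50,0]]
[[18,13],[22,0],[41,3],[43,0],[48,13],[50,0]]
[[16,3],[18,13],[22,3],[28,0],[41,3],[43,0],[48,13],[50,0]]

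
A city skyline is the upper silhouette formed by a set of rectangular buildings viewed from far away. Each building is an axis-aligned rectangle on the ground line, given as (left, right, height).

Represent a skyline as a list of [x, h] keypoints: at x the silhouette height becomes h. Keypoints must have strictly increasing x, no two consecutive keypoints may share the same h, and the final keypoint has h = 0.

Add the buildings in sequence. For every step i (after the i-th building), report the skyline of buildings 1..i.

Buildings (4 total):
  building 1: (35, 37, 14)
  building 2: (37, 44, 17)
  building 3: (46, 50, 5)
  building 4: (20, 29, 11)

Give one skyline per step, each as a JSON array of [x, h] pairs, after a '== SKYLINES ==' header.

== SKYLINES ==
[[35,14],[37,0]]
[[35,14],[37,17],[44,0]]
[[35,14],[37,17],[44,0],[46,5],[50,0]]
[[20,11],[29,0],[35,14],[37,17],[44,0],[46,5],[50,0]]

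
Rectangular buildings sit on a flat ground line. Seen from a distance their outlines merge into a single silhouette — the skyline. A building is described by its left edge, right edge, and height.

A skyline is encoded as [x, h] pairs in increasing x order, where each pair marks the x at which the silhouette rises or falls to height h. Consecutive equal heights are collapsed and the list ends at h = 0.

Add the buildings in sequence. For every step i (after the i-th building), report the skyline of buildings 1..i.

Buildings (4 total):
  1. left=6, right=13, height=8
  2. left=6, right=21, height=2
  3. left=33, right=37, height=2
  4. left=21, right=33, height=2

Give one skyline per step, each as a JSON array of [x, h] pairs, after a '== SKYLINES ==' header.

== SKYLINES ==
[[6,8],[13,0]]
[[6,8],[13,2],[21,0]]
[[6,8],[13,2],[21,0],[33,2],[37,0]]
[[6,8],[13,2],[37,0]]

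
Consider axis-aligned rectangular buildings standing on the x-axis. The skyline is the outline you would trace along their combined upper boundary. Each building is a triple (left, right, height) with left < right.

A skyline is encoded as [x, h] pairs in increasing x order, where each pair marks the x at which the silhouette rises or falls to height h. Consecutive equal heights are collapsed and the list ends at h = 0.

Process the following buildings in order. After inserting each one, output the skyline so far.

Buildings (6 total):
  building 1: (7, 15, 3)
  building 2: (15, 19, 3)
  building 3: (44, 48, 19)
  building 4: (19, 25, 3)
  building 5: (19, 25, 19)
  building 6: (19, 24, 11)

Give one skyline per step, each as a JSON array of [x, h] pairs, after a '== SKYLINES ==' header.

== SKYLINES ==
[[7,3],[15,0]]
[[7,3],[19,0]]
[[7,3],[19,0],[44,19],[48,0]]
[[7,3],[25,0],[44,19],[48,0]]
[[7,3],[19,19],[25,0],[44,19],[48,0]]
[[7,3],[19,19],[25,0],[44,19],[48,0]]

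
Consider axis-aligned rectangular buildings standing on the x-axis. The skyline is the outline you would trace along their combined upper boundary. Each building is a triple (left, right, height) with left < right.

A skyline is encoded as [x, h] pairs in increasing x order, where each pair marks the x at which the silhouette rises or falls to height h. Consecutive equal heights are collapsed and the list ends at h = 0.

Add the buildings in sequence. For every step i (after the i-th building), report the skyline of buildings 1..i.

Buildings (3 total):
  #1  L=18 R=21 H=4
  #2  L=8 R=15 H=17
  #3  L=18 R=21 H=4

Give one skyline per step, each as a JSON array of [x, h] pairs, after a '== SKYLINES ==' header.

== SKYLINES ==
[[18,4],[21,0]]
[[8,17],[15,0],[18,4],[21,0]]
[[8,17],[15,0],[18,4],[21,0]]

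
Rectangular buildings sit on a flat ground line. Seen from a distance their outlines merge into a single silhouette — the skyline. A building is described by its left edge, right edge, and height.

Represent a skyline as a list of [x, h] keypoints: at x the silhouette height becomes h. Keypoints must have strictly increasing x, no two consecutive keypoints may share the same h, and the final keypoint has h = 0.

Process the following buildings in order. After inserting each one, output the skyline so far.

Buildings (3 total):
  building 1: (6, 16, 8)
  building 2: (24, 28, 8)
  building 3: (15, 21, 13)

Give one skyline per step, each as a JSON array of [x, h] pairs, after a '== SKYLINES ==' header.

== SKYLINES ==
[[6,8],[16,0]]
[[6,8],[16,0],[24,8],[28,0]]
[[6,8],[15,13],[21,0],[24,8],[28,0]]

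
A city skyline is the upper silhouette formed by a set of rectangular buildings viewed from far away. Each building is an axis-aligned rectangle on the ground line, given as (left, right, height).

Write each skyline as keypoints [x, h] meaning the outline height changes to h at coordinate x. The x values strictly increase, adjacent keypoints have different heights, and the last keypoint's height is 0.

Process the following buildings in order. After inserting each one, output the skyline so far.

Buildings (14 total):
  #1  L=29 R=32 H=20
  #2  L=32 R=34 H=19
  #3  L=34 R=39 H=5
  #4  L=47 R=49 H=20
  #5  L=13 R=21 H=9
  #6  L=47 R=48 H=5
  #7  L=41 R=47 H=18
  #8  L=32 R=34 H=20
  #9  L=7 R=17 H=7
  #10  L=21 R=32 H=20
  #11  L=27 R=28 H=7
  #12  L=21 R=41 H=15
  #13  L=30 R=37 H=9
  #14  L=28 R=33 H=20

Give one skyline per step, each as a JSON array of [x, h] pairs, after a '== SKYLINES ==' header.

== SKYLINES ==
[[29,20],[32,0]]
[[29,20],[32,19],[34,0]]
[[29,20],[32,19],[34,5],[39,0]]
[[29,20],[32,19],[34,5],[39,0],[47,20],[49,0]]
[[13,9],[21,0],[29,20],[32,19],[34,5],[39,0],[47,20],[49,0]]
[[13,9],[21,0],[29,20],[32,19],[34,5],[39,0],[47,20],[49,0]]
[[13,9],[21,0],[29,20],[32,19],[34,5],[39,0],[41,18],[47,20],[49,0]]
[[13,9],[21,0],[29,20],[34,5],[39,0],[41,18],[47,20],[49,0]]
[[7,7],[13,9],[21,0],[29,20],[34,5],[39,0],[41,18],[47,20],[49,0]]
[[7,7],[13,9],[21,20],[34,5],[39,0],[41,18],[47,20],[49,0]]
[[7,7],[13,9],[21,20],[34,5],[39,0],[41,18],[47,20],[49,0]]
[[7,7],[13,9],[21,20],[34,15],[41,18],[47,20],[49,0]]
[[7,7],[13,9],[21,20],[34,15],[41,18],[47,20],[49,0]]
[[7,7],[13,9],[21,20],[34,15],[41,18],[47,20],[49,0]]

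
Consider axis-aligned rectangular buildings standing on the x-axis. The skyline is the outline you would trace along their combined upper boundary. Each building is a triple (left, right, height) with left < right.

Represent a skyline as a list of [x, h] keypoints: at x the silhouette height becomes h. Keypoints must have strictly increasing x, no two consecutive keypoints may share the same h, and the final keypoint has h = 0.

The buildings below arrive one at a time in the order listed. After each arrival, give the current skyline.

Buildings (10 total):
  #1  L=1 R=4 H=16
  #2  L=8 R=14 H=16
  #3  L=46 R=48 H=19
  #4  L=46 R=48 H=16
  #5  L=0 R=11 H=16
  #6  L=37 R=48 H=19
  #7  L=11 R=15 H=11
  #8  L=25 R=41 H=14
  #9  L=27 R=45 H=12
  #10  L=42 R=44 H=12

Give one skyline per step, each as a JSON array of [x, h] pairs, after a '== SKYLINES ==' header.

== SKYLINES ==
[[1,16],[4,0]]
[[1,16],[4,0],[8,16],[14,0]]
[[1,16],[4,0],[8,16],[14,0],[46,19],[48,0]]
[[1,16],[4,0],[8,16],[14,0],[46,19],[48,0]]
[[0,16],[14,0],[46,19],[48,0]]
[[0,16],[14,0],[37,19],[48,0]]
[[0,16],[14,11],[15,0],[37,19],[48,0]]
[[0,16],[14,11],[15,0],[25,14],[37,19],[48,0]]
[[0,16],[14,11],[15,0],[25,14],[37,19],[48,0]]
[[0,16],[14,11],[15,0],[25,14],[37,19],[48,0]]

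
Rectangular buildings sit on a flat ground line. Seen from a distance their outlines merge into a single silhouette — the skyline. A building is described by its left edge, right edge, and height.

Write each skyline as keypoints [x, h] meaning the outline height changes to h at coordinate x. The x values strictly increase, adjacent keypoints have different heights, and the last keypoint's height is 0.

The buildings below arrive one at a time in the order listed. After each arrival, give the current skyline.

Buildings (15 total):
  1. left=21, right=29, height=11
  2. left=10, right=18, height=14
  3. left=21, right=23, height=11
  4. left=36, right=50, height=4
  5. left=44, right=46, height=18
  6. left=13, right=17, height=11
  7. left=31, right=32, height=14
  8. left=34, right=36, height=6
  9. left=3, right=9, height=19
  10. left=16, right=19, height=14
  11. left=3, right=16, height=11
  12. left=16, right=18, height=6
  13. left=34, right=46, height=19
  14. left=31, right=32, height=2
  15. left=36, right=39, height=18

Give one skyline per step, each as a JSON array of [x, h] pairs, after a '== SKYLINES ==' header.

== SKYLINES ==
[[21,11],[29,0]]
[[10,14],[18,0],[21,11],[29,0]]
[[10,14],[18,0],[21,11],[29,0]]
[[10,14],[18,0],[21,11],[29,0],[36,4],[50,0]]
[[10,14],[18,0],[21,11],[29,0],[36,4],[44,18],[46,4],[50,0]]
[[10,14],[18,0],[21,11],[29,0],[36,4],[44,18],[46,4],[50,0]]
[[10,14],[18,0],[21,11],[29,0],[31,14],[32,0],[36,4],[44,18],[46,4],[50,0]]
[[10,14],[18,0],[21,11],[29,0],[31,14],[32,0],[34,6],[36,4],[44,18],[46,4],[50,0]]
[[3,19],[9,0],[10,14],[18,0],[21,11],[29,0],[31,14],[32,0],[34,6],[36,4],[44,18],[46,4],[50,0]]
[[3,19],[9,0],[10,14],[19,0],[21,11],[29,0],[31,14],[32,0],[34,6],[36,4],[44,18],[46,4],[50,0]]
[[3,19],[9,11],[10,14],[19,0],[21,11],[29,0],[31,14],[32,0],[34,6],[36,4],[44,18],[46,4],[50,0]]
[[3,19],[9,11],[10,14],[19,0],[21,11],[29,0],[31,14],[32,0],[34,6],[36,4],[44,18],[46,4],[50,0]]
[[3,19],[9,11],[10,14],[19,0],[21,11],[29,0],[31,14],[32,0],[34,19],[46,4],[50,0]]
[[3,19],[9,11],[10,14],[19,0],[21,11],[29,0],[31,14],[32,0],[34,19],[46,4],[50,0]]
[[3,19],[9,11],[10,14],[19,0],[21,11],[29,0],[31,14],[32,0],[34,19],[46,4],[50,0]]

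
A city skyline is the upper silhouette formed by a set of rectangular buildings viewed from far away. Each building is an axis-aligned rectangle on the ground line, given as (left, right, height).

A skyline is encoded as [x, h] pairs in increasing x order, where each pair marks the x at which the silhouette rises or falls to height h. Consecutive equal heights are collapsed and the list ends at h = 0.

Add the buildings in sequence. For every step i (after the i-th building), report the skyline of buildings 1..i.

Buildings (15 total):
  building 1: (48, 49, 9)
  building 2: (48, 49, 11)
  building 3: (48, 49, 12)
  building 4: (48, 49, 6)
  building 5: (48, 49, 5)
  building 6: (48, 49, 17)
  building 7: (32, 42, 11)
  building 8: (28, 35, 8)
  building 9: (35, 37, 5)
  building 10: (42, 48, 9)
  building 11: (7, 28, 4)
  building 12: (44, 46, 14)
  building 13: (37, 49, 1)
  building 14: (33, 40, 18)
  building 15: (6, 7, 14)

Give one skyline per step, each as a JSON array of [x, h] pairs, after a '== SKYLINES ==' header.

== SKYLINES ==
[[48,9],[49,0]]
[[48,11],[49,0]]
[[48,12],[49,0]]
[[48,12],[49,0]]
[[48,12],[49,0]]
[[48,17],[49,0]]
[[32,11],[42,0],[48,17],[49,0]]
[[28,8],[32,11],[42,0],[48,17],[49,0]]
[[28,8],[32,11],[42,0],[48,17],[49,0]]
[[28,8],[32,11],[42,9],[48,17],[49,0]]
[[7,4],[28,8],[32,11],[42,9],[48,17],[49,0]]
[[7,4],[28,8],[32,11],[42,9],[44,14],[46,9],[48,17],[49,0]]
[[7,4],[28,8],[32,11],[42,9],[44,14],[46,9],[48,17],[49,0]]
[[7,4],[28,8],[32,11],[33,18],[40,11],[42,9],[44,14],[46,9],[48,17],[49,0]]
[[6,14],[7,4],[28,8],[32,11],[33,18],[40,11],[42,9],[44,14],[46,9],[48,17],[49,0]]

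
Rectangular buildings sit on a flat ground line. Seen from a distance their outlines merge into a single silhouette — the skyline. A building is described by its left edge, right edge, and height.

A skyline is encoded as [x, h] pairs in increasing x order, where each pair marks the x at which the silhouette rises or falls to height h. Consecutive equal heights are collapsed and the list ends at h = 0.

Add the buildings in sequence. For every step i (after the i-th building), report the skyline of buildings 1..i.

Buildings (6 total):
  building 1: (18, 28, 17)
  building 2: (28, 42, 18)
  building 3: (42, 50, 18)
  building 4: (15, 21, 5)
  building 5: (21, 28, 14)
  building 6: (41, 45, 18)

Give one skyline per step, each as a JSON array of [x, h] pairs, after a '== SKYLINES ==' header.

== SKYLINES ==
[[18,17],[28,0]]
[[18,17],[28,18],[42,0]]
[[18,17],[28,18],[50,0]]
[[15,5],[18,17],[28,18],[50,0]]
[[15,5],[18,17],[28,18],[50,0]]
[[15,5],[18,17],[28,18],[50,0]]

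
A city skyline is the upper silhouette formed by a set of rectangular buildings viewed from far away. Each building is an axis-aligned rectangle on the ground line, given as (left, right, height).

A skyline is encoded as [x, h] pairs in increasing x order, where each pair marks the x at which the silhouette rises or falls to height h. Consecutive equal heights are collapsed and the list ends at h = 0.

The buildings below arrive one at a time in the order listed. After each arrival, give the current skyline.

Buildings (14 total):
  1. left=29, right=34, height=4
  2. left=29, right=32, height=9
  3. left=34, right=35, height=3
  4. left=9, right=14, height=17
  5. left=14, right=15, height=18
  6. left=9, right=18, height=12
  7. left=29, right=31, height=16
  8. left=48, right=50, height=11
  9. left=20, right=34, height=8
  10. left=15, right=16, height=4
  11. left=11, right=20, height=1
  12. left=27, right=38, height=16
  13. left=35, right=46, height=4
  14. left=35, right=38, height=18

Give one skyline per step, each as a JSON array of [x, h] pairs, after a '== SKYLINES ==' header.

== SKYLINES ==
[[29,4],[34,0]]
[[29,9],[32,4],[34,0]]
[[29,9],[32,4],[34,3],[35,0]]
[[9,17],[14,0],[29,9],[32,4],[34,3],[35,0]]
[[9,17],[14,18],[15,0],[29,9],[32,4],[34,3],[35,0]]
[[9,17],[14,18],[15,12],[18,0],[29,9],[32,4],[34,3],[35,0]]
[[9,17],[14,18],[15,12],[18,0],[29,16],[31,9],[32,4],[34,3],[35,0]]
[[9,17],[14,18],[15,12],[18,0],[29,16],[31,9],[32,4],[34,3],[35,0],[48,11],[50,0]]
[[9,17],[14,18],[15,12],[18,0],[20,8],[29,16],[31,9],[32,8],[34,3],[35,0],[48,11],[50,0]]
[[9,17],[14,18],[15,12],[18,0],[20,8],[29,16],[31,9],[32,8],[34,3],[35,0],[48,11],[50,0]]
[[9,17],[14,18],[15,12],[18,1],[20,8],[29,16],[31,9],[32,8],[34,3],[35,0],[48,11],[50,0]]
[[9,17],[14,18],[15,12],[18,1],[20,8],[27,16],[38,0],[48,11],[50,0]]
[[9,17],[14,18],[15,12],[18,1],[20,8],[27,16],[38,4],[46,0],[48,11],[50,0]]
[[9,17],[14,18],[15,12],[18,1],[20,8],[27,16],[35,18],[38,4],[46,0],[48,11],[50,0]]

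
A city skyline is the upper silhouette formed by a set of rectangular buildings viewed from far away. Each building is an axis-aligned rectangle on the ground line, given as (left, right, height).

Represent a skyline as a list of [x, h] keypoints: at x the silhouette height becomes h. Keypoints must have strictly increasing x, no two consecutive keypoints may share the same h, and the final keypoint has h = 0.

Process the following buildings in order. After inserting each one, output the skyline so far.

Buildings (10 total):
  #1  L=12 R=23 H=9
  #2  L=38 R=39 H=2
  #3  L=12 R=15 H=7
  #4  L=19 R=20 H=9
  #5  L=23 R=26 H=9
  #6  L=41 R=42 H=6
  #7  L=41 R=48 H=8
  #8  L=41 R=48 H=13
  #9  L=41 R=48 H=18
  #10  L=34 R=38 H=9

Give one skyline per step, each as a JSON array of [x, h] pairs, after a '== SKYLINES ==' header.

== SKYLINES ==
[[12,9],[23,0]]
[[12,9],[23,0],[38,2],[39,0]]
[[12,9],[23,0],[38,2],[39,0]]
[[12,9],[23,0],[38,2],[39,0]]
[[12,9],[26,0],[38,2],[39,0]]
[[12,9],[26,0],[38,2],[39,0],[41,6],[42,0]]
[[12,9],[26,0],[38,2],[39,0],[41,8],[48,0]]
[[12,9],[26,0],[38,2],[39,0],[41,13],[48,0]]
[[12,9],[26,0],[38,2],[39,0],[41,18],[48,0]]
[[12,9],[26,0],[34,9],[38,2],[39,0],[41,18],[48,0]]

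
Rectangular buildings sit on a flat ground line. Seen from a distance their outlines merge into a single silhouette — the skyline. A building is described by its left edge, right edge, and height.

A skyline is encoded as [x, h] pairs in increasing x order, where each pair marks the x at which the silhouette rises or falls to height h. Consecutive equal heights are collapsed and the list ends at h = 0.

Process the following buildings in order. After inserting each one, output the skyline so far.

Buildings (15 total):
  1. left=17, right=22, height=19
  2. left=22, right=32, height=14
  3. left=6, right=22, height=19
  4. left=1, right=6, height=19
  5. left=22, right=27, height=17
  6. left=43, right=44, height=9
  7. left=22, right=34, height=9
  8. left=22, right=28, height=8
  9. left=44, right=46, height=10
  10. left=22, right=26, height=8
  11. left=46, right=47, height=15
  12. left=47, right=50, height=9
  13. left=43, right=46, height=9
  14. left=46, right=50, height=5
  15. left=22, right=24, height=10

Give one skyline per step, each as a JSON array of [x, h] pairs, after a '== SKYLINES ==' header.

== SKYLINES ==
[[17,19],[22,0]]
[[17,19],[22,14],[32,0]]
[[6,19],[22,14],[32,0]]
[[1,19],[22,14],[32,0]]
[[1,19],[22,17],[27,14],[32,0]]
[[1,19],[22,17],[27,14],[32,0],[43,9],[44,0]]
[[1,19],[22,17],[27,14],[32,9],[34,0],[43,9],[44,0]]
[[1,19],[22,17],[27,14],[32,9],[34,0],[43,9],[44,0]]
[[1,19],[22,17],[27,14],[32,9],[34,0],[43,9],[44,10],[46,0]]
[[1,19],[22,17],[27,14],[32,9],[34,0],[43,9],[44,10],[46,0]]
[[1,19],[22,17],[27,14],[32,9],[34,0],[43,9],[44,10],[46,15],[47,0]]
[[1,19],[22,17],[27,14],[32,9],[34,0],[43,9],[44,10],[46,15],[47,9],[50,0]]
[[1,19],[22,17],[27,14],[32,9],[34,0],[43,9],[44,10],[46,15],[47,9],[50,0]]
[[1,19],[22,17],[27,14],[32,9],[34,0],[43,9],[44,10],[46,15],[47,9],[50,0]]
[[1,19],[22,17],[27,14],[32,9],[34,0],[43,9],[44,10],[46,15],[47,9],[50,0]]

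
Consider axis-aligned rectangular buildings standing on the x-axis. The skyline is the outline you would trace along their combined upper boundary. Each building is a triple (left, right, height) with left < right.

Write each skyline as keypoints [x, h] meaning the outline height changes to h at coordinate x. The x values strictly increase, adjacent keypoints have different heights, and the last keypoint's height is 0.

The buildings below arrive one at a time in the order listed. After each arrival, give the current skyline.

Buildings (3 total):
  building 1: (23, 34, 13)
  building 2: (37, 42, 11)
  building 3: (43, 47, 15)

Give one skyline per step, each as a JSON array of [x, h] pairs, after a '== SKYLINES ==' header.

== SKYLINES ==
[[23,13],[34,0]]
[[23,13],[34,0],[37,11],[42,0]]
[[23,13],[34,0],[37,11],[42,0],[43,15],[47,0]]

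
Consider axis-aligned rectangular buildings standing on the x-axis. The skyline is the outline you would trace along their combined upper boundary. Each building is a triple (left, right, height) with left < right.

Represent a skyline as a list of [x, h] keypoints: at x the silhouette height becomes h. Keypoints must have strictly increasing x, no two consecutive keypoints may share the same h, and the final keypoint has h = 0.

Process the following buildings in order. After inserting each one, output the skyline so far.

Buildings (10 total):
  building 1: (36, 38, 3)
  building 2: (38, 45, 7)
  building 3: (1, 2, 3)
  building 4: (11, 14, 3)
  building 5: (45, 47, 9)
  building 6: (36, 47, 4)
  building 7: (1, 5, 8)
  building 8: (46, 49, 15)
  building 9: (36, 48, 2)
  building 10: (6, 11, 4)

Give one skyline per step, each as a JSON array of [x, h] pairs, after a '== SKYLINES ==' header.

== SKYLINES ==
[[36,3],[38,0]]
[[36,3],[38,7],[45,0]]
[[1,3],[2,0],[36,3],[38,7],[45,0]]
[[1,3],[2,0],[11,3],[14,0],[36,3],[38,7],[45,0]]
[[1,3],[2,0],[11,3],[14,0],[36,3],[38,7],[45,9],[47,0]]
[[1,3],[2,0],[11,3],[14,0],[36,4],[38,7],[45,9],[47,0]]
[[1,8],[5,0],[11,3],[14,0],[36,4],[38,7],[45,9],[47,0]]
[[1,8],[5,0],[11,3],[14,0],[36,4],[38,7],[45,9],[46,15],[49,0]]
[[1,8],[5,0],[11,3],[14,0],[36,4],[38,7],[45,9],[46,15],[49,0]]
[[1,8],[5,0],[6,4],[11,3],[14,0],[36,4],[38,7],[45,9],[46,15],[49,0]]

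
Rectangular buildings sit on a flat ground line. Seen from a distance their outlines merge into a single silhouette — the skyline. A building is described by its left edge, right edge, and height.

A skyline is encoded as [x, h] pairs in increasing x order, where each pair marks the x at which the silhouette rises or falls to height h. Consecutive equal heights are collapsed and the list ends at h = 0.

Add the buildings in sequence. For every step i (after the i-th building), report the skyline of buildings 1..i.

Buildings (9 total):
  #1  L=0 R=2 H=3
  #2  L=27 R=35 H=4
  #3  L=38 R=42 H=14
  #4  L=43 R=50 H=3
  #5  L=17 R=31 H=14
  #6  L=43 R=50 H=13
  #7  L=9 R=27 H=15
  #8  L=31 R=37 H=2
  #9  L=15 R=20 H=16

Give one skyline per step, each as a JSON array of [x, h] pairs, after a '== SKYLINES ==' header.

== SKYLINES ==
[[0,3],[2,0]]
[[0,3],[2,0],[27,4],[35,0]]
[[0,3],[2,0],[27,4],[35,0],[38,14],[42,0]]
[[0,3],[2,0],[27,4],[35,0],[38,14],[42,0],[43,3],[50,0]]
[[0,3],[2,0],[17,14],[31,4],[35,0],[38,14],[42,0],[43,3],[50,0]]
[[0,3],[2,0],[17,14],[31,4],[35,0],[38,14],[42,0],[43,13],[50,0]]
[[0,3],[2,0],[9,15],[27,14],[31,4],[35,0],[38,14],[42,0],[43,13],[50,0]]
[[0,3],[2,0],[9,15],[27,14],[31,4],[35,2],[37,0],[38,14],[42,0],[43,13],[50,0]]
[[0,3],[2,0],[9,15],[15,16],[20,15],[27,14],[31,4],[35,2],[37,0],[38,14],[42,0],[43,13],[50,0]]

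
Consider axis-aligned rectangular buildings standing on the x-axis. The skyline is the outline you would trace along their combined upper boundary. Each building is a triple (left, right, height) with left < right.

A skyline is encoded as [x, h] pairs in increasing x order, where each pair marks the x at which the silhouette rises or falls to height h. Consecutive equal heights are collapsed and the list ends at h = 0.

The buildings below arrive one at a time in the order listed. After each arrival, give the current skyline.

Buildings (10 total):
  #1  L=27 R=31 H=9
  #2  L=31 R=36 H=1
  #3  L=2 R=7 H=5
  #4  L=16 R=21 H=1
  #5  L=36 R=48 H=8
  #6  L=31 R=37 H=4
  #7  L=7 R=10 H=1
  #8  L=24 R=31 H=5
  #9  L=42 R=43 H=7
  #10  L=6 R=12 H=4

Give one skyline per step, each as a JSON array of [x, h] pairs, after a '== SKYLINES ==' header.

== SKYLINES ==
[[27,9],[31,0]]
[[27,9],[31,1],[36,0]]
[[2,5],[7,0],[27,9],[31,1],[36,0]]
[[2,5],[7,0],[16,1],[21,0],[27,9],[31,1],[36,0]]
[[2,5],[7,0],[16,1],[21,0],[27,9],[31,1],[36,8],[48,0]]
[[2,5],[7,0],[16,1],[21,0],[27,9],[31,4],[36,8],[48,0]]
[[2,5],[7,1],[10,0],[16,1],[21,0],[27,9],[31,4],[36,8],[48,0]]
[[2,5],[7,1],[10,0],[16,1],[21,0],[24,5],[27,9],[31,4],[36,8],[48,0]]
[[2,5],[7,1],[10,0],[16,1],[21,0],[24,5],[27,9],[31,4],[36,8],[48,0]]
[[2,5],[7,4],[12,0],[16,1],[21,0],[24,5],[27,9],[31,4],[36,8],[48,0]]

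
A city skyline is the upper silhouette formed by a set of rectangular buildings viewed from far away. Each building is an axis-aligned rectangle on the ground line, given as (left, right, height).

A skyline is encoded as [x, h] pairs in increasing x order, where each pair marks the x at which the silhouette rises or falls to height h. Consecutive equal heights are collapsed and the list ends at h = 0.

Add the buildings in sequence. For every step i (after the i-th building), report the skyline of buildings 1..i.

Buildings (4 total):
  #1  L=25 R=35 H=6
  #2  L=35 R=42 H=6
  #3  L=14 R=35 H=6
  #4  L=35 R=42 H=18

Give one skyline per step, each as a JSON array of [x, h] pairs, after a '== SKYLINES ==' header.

== SKYLINES ==
[[25,6],[35,0]]
[[25,6],[42,0]]
[[14,6],[42,0]]
[[14,6],[35,18],[42,0]]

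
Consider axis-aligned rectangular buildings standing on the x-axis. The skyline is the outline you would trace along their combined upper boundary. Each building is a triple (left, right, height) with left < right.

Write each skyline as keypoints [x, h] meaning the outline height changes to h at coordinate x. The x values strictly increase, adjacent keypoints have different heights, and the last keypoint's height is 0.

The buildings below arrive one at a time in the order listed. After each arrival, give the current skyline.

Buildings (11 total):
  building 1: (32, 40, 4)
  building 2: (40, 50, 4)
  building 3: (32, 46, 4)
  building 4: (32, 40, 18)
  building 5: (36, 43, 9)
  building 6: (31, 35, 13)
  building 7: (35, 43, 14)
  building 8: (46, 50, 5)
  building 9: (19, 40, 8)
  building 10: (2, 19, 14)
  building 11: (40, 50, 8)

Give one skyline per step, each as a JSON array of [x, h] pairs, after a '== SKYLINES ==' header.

== SKYLINES ==
[[32,4],[40,0]]
[[32,4],[50,0]]
[[32,4],[50,0]]
[[32,18],[40,4],[50,0]]
[[32,18],[40,9],[43,4],[50,0]]
[[31,13],[32,18],[40,9],[43,4],[50,0]]
[[31,13],[32,18],[40,14],[43,4],[50,0]]
[[31,13],[32,18],[40,14],[43,4],[46,5],[50,0]]
[[19,8],[31,13],[32,18],[40,14],[43,4],[46,5],[50,0]]
[[2,14],[19,8],[31,13],[32,18],[40,14],[43,4],[46,5],[50,0]]
[[2,14],[19,8],[31,13],[32,18],[40,14],[43,8],[50,0]]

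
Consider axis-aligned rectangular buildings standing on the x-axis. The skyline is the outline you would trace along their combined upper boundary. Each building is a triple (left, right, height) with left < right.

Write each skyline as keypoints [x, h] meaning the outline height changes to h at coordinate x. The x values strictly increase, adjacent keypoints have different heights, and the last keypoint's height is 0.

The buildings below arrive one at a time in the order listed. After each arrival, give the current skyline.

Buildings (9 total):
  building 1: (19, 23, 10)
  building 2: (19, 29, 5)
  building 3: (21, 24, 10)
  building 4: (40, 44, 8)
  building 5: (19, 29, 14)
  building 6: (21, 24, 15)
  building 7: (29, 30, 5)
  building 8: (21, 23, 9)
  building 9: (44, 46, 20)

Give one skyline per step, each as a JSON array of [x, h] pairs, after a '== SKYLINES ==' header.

== SKYLINES ==
[[19,10],[23,0]]
[[19,10],[23,5],[29,0]]
[[19,10],[24,5],[29,0]]
[[19,10],[24,5],[29,0],[40,8],[44,0]]
[[19,14],[29,0],[40,8],[44,0]]
[[19,14],[21,15],[24,14],[29,0],[40,8],[44,0]]
[[19,14],[21,15],[24,14],[29,5],[30,0],[40,8],[44,0]]
[[19,14],[21,15],[24,14],[29,5],[30,0],[40,8],[44,0]]
[[19,14],[21,15],[24,14],[29,5],[30,0],[40,8],[44,20],[46,0]]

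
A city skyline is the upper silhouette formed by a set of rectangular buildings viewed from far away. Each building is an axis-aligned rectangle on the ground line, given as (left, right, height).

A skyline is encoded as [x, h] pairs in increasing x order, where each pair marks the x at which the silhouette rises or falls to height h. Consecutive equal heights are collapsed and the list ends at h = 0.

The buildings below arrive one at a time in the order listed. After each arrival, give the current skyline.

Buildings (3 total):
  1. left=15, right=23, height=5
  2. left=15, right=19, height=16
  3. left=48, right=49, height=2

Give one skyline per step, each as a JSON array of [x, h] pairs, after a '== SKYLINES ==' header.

== SKYLINES ==
[[15,5],[23,0]]
[[15,16],[19,5],[23,0]]
[[15,16],[19,5],[23,0],[48,2],[49,0]]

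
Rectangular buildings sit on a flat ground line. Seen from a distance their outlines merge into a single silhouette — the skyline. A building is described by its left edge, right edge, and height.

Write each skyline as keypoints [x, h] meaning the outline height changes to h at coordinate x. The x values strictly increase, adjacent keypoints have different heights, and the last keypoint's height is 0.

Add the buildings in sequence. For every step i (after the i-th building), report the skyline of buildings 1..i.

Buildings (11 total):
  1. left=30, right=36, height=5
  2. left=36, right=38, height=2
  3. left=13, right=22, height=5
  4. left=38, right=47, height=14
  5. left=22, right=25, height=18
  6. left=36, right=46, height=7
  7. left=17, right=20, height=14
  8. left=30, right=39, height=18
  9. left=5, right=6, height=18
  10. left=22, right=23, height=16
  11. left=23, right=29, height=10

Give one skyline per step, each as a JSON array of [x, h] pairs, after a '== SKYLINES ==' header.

== SKYLINES ==
[[30,5],[36,0]]
[[30,5],[36,2],[38,0]]
[[13,5],[22,0],[30,5],[36,2],[38,0]]
[[13,5],[22,0],[30,5],[36,2],[38,14],[47,0]]
[[13,5],[22,18],[25,0],[30,5],[36,2],[38,14],[47,0]]
[[13,5],[22,18],[25,0],[30,5],[36,7],[38,14],[47,0]]
[[13,5],[17,14],[20,5],[22,18],[25,0],[30,5],[36,7],[38,14],[47,0]]
[[13,5],[17,14],[20,5],[22,18],[25,0],[30,18],[39,14],[47,0]]
[[5,18],[6,0],[13,5],[17,14],[20,5],[22,18],[25,0],[30,18],[39,14],[47,0]]
[[5,18],[6,0],[13,5],[17,14],[20,5],[22,18],[25,0],[30,18],[39,14],[47,0]]
[[5,18],[6,0],[13,5],[17,14],[20,5],[22,18],[25,10],[29,0],[30,18],[39,14],[47,0]]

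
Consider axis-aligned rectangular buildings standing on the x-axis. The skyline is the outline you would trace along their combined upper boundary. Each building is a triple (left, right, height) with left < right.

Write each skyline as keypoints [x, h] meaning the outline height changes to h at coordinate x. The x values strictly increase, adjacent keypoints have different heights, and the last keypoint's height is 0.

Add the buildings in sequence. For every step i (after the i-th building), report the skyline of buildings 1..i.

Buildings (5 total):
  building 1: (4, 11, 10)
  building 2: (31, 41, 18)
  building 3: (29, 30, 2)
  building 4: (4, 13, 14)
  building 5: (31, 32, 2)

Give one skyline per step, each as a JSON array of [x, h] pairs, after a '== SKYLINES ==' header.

== SKYLINES ==
[[4,10],[11,0]]
[[4,10],[11,0],[31,18],[41,0]]
[[4,10],[11,0],[29,2],[30,0],[31,18],[41,0]]
[[4,14],[13,0],[29,2],[30,0],[31,18],[41,0]]
[[4,14],[13,0],[29,2],[30,0],[31,18],[41,0]]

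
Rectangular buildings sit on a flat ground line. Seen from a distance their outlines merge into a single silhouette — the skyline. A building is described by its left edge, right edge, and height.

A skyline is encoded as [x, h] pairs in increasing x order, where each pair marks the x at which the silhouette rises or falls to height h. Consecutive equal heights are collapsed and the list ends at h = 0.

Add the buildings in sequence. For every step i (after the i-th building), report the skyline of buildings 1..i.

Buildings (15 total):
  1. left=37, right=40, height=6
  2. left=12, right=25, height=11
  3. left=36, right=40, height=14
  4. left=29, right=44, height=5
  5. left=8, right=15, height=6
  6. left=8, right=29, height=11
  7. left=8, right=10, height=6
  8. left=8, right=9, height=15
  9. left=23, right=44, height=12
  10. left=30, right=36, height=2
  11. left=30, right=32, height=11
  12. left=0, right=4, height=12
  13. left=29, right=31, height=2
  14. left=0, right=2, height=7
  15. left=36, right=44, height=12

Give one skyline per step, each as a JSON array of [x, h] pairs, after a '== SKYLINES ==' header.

== SKYLINES ==
[[37,6],[40,0]]
[[12,11],[25,0],[37,6],[40,0]]
[[12,11],[25,0],[36,14],[40,0]]
[[12,11],[25,0],[29,5],[36,14],[40,5],[44,0]]
[[8,6],[12,11],[25,0],[29,5],[36,14],[40,5],[44,0]]
[[8,11],[29,5],[36,14],[40,5],[44,0]]
[[8,11],[29,5],[36,14],[40,5],[44,0]]
[[8,15],[9,11],[29,5],[36,14],[40,5],[44,0]]
[[8,15],[9,11],[23,12],[36,14],[40,12],[44,0]]
[[8,15],[9,11],[23,12],[36,14],[40,12],[44,0]]
[[8,15],[9,11],[23,12],[36,14],[40,12],[44,0]]
[[0,12],[4,0],[8,15],[9,11],[23,12],[36,14],[40,12],[44,0]]
[[0,12],[4,0],[8,15],[9,11],[23,12],[36,14],[40,12],[44,0]]
[[0,12],[4,0],[8,15],[9,11],[23,12],[36,14],[40,12],[44,0]]
[[0,12],[4,0],[8,15],[9,11],[23,12],[36,14],[40,12],[44,0]]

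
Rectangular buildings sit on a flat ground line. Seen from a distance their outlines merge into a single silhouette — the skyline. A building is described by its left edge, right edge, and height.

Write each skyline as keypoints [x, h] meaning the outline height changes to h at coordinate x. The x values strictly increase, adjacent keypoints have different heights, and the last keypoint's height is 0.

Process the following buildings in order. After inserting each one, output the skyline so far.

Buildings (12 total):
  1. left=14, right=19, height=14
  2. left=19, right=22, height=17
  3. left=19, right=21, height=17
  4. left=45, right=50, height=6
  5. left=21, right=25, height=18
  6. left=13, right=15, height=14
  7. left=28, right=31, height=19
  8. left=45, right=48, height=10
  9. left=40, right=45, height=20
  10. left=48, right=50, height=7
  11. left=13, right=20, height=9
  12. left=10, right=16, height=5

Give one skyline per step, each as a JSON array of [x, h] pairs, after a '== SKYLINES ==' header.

== SKYLINES ==
[[14,14],[19,0]]
[[14,14],[19,17],[22,0]]
[[14,14],[19,17],[22,0]]
[[14,14],[19,17],[22,0],[45,6],[50,0]]
[[14,14],[19,17],[21,18],[25,0],[45,6],[50,0]]
[[13,14],[19,17],[21,18],[25,0],[45,6],[50,0]]
[[13,14],[19,17],[21,18],[25,0],[28,19],[31,0],[45,6],[50,0]]
[[13,14],[19,17],[21,18],[25,0],[28,19],[31,0],[45,10],[48,6],[50,0]]
[[13,14],[19,17],[21,18],[25,0],[28,19],[31,0],[40,20],[45,10],[48,6],[50,0]]
[[13,14],[19,17],[21,18],[25,0],[28,19],[31,0],[40,20],[45,10],[48,7],[50,0]]
[[13,14],[19,17],[21,18],[25,0],[28,19],[31,0],[40,20],[45,10],[48,7],[50,0]]
[[10,5],[13,14],[19,17],[21,18],[25,0],[28,19],[31,0],[40,20],[45,10],[48,7],[50,0]]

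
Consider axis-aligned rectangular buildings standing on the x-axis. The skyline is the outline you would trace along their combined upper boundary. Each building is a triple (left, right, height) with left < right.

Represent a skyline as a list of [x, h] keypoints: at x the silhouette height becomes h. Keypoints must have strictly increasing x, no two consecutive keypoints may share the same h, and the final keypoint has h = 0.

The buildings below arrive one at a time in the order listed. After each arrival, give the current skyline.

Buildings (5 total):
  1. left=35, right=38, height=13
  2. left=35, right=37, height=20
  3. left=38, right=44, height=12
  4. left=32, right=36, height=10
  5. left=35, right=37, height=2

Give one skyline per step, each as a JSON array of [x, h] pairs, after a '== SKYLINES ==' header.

== SKYLINES ==
[[35,13],[38,0]]
[[35,20],[37,13],[38,0]]
[[35,20],[37,13],[38,12],[44,0]]
[[32,10],[35,20],[37,13],[38,12],[44,0]]
[[32,10],[35,20],[37,13],[38,12],[44,0]]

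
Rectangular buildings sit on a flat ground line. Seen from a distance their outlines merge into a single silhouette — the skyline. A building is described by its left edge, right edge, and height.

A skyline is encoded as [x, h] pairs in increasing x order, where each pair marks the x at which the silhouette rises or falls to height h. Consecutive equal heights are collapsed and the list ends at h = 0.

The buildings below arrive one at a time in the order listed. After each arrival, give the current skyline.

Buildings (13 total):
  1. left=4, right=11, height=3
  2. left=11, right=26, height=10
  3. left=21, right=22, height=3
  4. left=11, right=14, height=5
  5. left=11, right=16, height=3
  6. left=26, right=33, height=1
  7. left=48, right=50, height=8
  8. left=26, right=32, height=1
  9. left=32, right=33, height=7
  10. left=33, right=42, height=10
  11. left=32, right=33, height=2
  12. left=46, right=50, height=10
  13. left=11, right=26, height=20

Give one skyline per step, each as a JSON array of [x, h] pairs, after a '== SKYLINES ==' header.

== SKYLINES ==
[[4,3],[11,0]]
[[4,3],[11,10],[26,0]]
[[4,3],[11,10],[26,0]]
[[4,3],[11,10],[26,0]]
[[4,3],[11,10],[26,0]]
[[4,3],[11,10],[26,1],[33,0]]
[[4,3],[11,10],[26,1],[33,0],[48,8],[50,0]]
[[4,3],[11,10],[26,1],[33,0],[48,8],[50,0]]
[[4,3],[11,10],[26,1],[32,7],[33,0],[48,8],[50,0]]
[[4,3],[11,10],[26,1],[32,7],[33,10],[42,0],[48,8],[50,0]]
[[4,3],[11,10],[26,1],[32,7],[33,10],[42,0],[48,8],[50,0]]
[[4,3],[11,10],[26,1],[32,7],[33,10],[42,0],[46,10],[50,0]]
[[4,3],[11,20],[26,1],[32,7],[33,10],[42,0],[46,10],[50,0]]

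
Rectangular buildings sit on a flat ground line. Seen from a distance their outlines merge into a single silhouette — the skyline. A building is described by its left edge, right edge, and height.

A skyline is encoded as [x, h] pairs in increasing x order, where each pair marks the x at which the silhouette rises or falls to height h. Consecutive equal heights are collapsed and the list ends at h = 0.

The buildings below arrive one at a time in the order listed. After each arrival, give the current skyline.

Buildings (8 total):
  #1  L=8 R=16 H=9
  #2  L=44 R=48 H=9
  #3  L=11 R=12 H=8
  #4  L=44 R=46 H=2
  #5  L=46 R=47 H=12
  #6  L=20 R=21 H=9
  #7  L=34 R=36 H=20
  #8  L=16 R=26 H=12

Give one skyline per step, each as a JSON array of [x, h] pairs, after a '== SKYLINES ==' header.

== SKYLINES ==
[[8,9],[16,0]]
[[8,9],[16,0],[44,9],[48,0]]
[[8,9],[16,0],[44,9],[48,0]]
[[8,9],[16,0],[44,9],[48,0]]
[[8,9],[16,0],[44,9],[46,12],[47,9],[48,0]]
[[8,9],[16,0],[20,9],[21,0],[44,9],[46,12],[47,9],[48,0]]
[[8,9],[16,0],[20,9],[21,0],[34,20],[36,0],[44,9],[46,12],[47,9],[48,0]]
[[8,9],[16,12],[26,0],[34,20],[36,0],[44,9],[46,12],[47,9],[48,0]]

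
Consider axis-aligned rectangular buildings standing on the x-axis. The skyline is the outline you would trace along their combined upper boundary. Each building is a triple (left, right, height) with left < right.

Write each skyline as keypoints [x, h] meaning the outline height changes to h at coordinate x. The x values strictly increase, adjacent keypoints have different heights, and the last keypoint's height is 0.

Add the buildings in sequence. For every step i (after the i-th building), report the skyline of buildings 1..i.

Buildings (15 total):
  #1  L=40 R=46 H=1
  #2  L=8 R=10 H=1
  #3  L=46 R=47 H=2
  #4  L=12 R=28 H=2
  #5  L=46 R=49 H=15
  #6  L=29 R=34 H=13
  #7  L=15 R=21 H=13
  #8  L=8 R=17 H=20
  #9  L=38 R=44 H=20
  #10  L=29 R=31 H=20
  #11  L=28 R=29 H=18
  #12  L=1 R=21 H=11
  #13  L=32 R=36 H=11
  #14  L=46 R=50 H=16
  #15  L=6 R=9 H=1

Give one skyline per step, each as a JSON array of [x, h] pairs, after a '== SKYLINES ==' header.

== SKYLINES ==
[[40,1],[46,0]]
[[8,1],[10,0],[40,1],[46,0]]
[[8,1],[10,0],[40,1],[46,2],[47,0]]
[[8,1],[10,0],[12,2],[28,0],[40,1],[46,2],[47,0]]
[[8,1],[10,0],[12,2],[28,0],[40,1],[46,15],[49,0]]
[[8,1],[10,0],[12,2],[28,0],[29,13],[34,0],[40,1],[46,15],[49,0]]
[[8,1],[10,0],[12,2],[15,13],[21,2],[28,0],[29,13],[34,0],[40,1],[46,15],[49,0]]
[[8,20],[17,13],[21,2],[28,0],[29,13],[34,0],[40,1],[46,15],[49,0]]
[[8,20],[17,13],[21,2],[28,0],[29,13],[34,0],[38,20],[44,1],[46,15],[49,0]]
[[8,20],[17,13],[21,2],[28,0],[29,20],[31,13],[34,0],[38,20],[44,1],[46,15],[49,0]]
[[8,20],[17,13],[21,2],[28,18],[29,20],[31,13],[34,0],[38,20],[44,1],[46,15],[49,0]]
[[1,11],[8,20],[17,13],[21,2],[28,18],[29,20],[31,13],[34,0],[38,20],[44,1],[46,15],[49,0]]
[[1,11],[8,20],[17,13],[21,2],[28,18],[29,20],[31,13],[34,11],[36,0],[38,20],[44,1],[46,15],[49,0]]
[[1,11],[8,20],[17,13],[21,2],[28,18],[29,20],[31,13],[34,11],[36,0],[38,20],[44,1],[46,16],[50,0]]
[[1,11],[8,20],[17,13],[21,2],[28,18],[29,20],[31,13],[34,11],[36,0],[38,20],[44,1],[46,16],[50,0]]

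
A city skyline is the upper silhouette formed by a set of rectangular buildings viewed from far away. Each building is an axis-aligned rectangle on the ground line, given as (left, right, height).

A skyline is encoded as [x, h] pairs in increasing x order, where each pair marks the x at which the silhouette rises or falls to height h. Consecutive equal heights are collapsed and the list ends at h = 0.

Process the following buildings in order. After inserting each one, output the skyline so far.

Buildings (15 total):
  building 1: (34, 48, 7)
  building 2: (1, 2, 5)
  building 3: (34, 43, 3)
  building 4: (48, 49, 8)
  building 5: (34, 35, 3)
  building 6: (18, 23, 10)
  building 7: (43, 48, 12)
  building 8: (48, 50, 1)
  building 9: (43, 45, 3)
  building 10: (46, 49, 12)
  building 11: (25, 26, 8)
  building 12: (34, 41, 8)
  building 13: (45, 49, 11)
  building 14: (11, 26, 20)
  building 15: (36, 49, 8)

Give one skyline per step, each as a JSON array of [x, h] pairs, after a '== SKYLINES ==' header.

== SKYLINES ==
[[34,7],[48,0]]
[[1,5],[2,0],[34,7],[48,0]]
[[1,5],[2,0],[34,7],[48,0]]
[[1,5],[2,0],[34,7],[48,8],[49,0]]
[[1,5],[2,0],[34,7],[48,8],[49,0]]
[[1,5],[2,0],[18,10],[23,0],[34,7],[48,8],[49,0]]
[[1,5],[2,0],[18,10],[23,0],[34,7],[43,12],[48,8],[49,0]]
[[1,5],[2,0],[18,10],[23,0],[34,7],[43,12],[48,8],[49,1],[50,0]]
[[1,5],[2,0],[18,10],[23,0],[34,7],[43,12],[48,8],[49,1],[50,0]]
[[1,5],[2,0],[18,10],[23,0],[34,7],[43,12],[49,1],[50,0]]
[[1,5],[2,0],[18,10],[23,0],[25,8],[26,0],[34,7],[43,12],[49,1],[50,0]]
[[1,5],[2,0],[18,10],[23,0],[25,8],[26,0],[34,8],[41,7],[43,12],[49,1],[50,0]]
[[1,5],[2,0],[18,10],[23,0],[25,8],[26,0],[34,8],[41,7],[43,12],[49,1],[50,0]]
[[1,5],[2,0],[11,20],[26,0],[34,8],[41,7],[43,12],[49,1],[50,0]]
[[1,5],[2,0],[11,20],[26,0],[34,8],[43,12],[49,1],[50,0]]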